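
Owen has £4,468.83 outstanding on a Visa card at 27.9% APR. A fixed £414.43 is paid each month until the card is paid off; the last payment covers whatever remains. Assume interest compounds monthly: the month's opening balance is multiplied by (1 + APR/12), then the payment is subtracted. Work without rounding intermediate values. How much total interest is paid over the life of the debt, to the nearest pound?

Monthly rate r = 27.9%/12 = 2.325% = 0.02325.
Payoff takes n = ⌈−ln(1 − rB₀/P)/ln(1+r)⌉ = ⌈12.558⌉ = 13 payments; the last is £232.31.
Total paid = 12·£414.43 + £232.31 = £5,205.47.
Total interest = total paid − principal = £5,205.47 − £4,468.83 = £736.64.

£737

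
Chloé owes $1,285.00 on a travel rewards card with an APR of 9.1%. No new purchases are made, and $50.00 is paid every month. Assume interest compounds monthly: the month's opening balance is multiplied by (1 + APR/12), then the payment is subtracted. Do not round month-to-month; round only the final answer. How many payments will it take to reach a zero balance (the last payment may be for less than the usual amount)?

Monthly rate r = 9.1%/12 = 0.758333% = 0.00758333.
Recurrence: B ← B·(1+r) − $50.00.
Month 1: interest $9.74; balance after payment $1,244.74.
Month 2: interest $9.44; balance after payment $1,204.18.
Closed form: n = −ln(1 − rB₀/P)/ln(1+r) = −ln(0.80511)/ln(1.00758) ≈ 28.694, so the balance reaches zero during payment 29.

29 payments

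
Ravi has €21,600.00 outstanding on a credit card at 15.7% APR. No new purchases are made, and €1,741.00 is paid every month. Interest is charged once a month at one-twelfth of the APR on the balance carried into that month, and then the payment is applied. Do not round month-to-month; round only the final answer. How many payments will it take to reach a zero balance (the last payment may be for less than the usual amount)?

14 payments

Monthly rate r = 15.7%/12 = 1.30833% = 0.0130833.
Recurrence: B ← B·(1+r) − €1,741.00.
Month 1: interest €282.60; balance after payment €20,141.60.
Month 2: interest €263.52; balance after payment €18,664.12.
Closed form: n = −ln(1 − rB₀/P)/ln(1+r) = −ln(0.83768)/ln(1.01308) ≈ 13.626, so the balance reaches zero during payment 14.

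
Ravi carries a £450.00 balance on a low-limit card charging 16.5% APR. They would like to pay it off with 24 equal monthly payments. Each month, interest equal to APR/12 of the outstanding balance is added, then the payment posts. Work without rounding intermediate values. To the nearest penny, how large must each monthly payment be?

Monthly rate r = 16.5%/12 = 1.375% = 0.01375.
Level-payment amortization: P = B₀·r / (1 − (1+r)^(−n)) = 450.00·0.01375 / (1 − 1.01375^(−24)).
Denominator 1 − (1+r)^(−24) = 0.279458189.
P = 6.1875 / 0.279458189 ≈ 22.14.

£22.14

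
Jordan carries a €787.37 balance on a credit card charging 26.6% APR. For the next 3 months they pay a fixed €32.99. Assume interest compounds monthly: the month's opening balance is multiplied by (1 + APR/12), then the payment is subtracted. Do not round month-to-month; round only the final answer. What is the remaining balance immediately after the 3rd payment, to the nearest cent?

Monthly rate r = 26.6%/12 = 2.21667% = 0.0221667.
Each month: B ← B·(1+r) − €32.99.
Month 1: interest €17.45; balance after payment €771.83.
Month 2: interest €17.11; balance after payment €755.95.
Month 3: interest €16.76; balance after payment €739.72.

€739.72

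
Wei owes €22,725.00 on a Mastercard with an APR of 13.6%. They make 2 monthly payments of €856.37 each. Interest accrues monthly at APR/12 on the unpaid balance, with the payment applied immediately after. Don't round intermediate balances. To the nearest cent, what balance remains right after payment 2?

Monthly rate r = 13.6%/12 = 1.13333% = 0.0113333.
Each month: B ← B·(1+r) − €856.37.
Month 1: interest €257.55; balance after payment €22,126.18.
Month 2: interest €250.76; balance after payment €21,520.57.

€21,520.57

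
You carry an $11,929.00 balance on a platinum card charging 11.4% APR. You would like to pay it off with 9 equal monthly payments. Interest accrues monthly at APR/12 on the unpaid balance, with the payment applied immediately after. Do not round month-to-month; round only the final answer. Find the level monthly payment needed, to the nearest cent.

$1,389.20

Monthly rate r = 11.4%/12 = 0.95% = 0.0095.
Level-payment amortization: P = B₀·r / (1 − (1+r)^(−n)) = 11929.00·0.0095 / (1 − 1.0095^(−9)).
Denominator 1 − (1+r)^(−9) = 0.0815762825.
P = 113.325 / 0.0815762825 ≈ 1389.20.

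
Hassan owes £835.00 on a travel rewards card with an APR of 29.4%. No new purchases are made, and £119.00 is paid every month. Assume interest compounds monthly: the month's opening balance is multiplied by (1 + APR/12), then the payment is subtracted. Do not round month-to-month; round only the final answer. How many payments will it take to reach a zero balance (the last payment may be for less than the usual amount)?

Monthly rate r = 29.4%/12 = 2.45% = 0.0245.
Recurrence: B ← B·(1+r) − £119.00.
Month 1: interest £20.46; balance after payment £736.46.
Month 2: interest £18.04; balance after payment £635.50.
Closed form: n = −ln(1 − rB₀/P)/ln(1+r) = −ln(0.82809)/ln(1.0245) ≈ 7.793, so the balance reaches zero during payment 8.

8 payments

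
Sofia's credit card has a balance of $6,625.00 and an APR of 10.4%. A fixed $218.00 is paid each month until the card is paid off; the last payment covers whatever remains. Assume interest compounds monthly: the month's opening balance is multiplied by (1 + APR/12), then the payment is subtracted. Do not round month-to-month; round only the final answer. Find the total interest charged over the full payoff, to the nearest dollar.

Monthly rate r = 10.4%/12 = 0.866667% = 0.00866667.
Payoff takes n = ⌈−ln(1 − rB₀/P)/ln(1+r)⌉ = ⌈35.424⌉ = 36 payments; the last is $92.58.
Total paid = 35·$218.00 + $92.58 = $7,722.58.
Total interest = total paid − principal = $7,722.58 − $6,625.00 = $1,097.58.

$1,098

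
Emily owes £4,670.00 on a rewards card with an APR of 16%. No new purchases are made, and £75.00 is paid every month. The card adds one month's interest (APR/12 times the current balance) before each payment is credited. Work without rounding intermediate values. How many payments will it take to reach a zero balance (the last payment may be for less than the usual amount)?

134 months

Monthly rate r = 16%/12 = 1.33333% = 0.0133333.
Recurrence: B ← B·(1+r) − £75.00.
Month 1: interest £62.27; balance after payment £4,657.27.
Month 2: interest £62.10; balance after payment £4,644.36.
Closed form: n = −ln(1 − rB₀/P)/ln(1+r) = −ln(0.16978)/ln(1.01333) ≈ 133.880, so the balance reaches zero during payment 134.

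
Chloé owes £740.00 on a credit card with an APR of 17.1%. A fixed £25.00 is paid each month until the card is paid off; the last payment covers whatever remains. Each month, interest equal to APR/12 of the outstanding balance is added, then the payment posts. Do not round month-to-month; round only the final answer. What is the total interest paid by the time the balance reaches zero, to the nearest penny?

£227.98

Monthly rate r = 17.1%/12 = 1.425% = 0.01425.
Payoff takes n = ⌈−ln(1 − rB₀/P)/ln(1+r)⌉ = ⌈38.718⌉ = 39 payments; the last is £17.98.
Total paid = 38·£25.00 + £17.98 = £967.98.
Total interest = total paid − principal = £967.98 − £740.00 = £227.98.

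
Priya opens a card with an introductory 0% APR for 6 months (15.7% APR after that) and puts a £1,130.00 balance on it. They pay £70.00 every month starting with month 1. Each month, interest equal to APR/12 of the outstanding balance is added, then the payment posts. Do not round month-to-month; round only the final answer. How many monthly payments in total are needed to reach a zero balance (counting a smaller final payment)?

17 months

Promo months 1–6 at r₀ = 0%/12 = 0; months 7+ at r₁ = 15.7%/12 = 0.0130833.
After month 6 (no interest yet): B = £1,130.00 − 6·£70.00 = £710.00.
Then at r₁ with £70.00/mo: n₂ = −ln(1 − r₁·B/P)/ln(1+r₁) ≈ 10.95 → 11 more payments.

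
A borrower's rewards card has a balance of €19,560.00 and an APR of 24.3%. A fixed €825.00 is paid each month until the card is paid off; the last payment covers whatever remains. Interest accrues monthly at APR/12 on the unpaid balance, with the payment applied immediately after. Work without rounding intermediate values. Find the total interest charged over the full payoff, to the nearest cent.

€7,360.85

Monthly rate r = 24.3%/12 = 2.025% = 0.02025.
Payoff takes n = ⌈−ln(1 − rB₀/P)/ln(1+r)⌉ = ⌈32.629⌉ = 33 payments; the last is €520.85.
Total paid = 32·€825.00 + €520.85 = €26,920.85.
Total interest = total paid − principal = €26,920.85 − €19,560.00 = €7,360.85.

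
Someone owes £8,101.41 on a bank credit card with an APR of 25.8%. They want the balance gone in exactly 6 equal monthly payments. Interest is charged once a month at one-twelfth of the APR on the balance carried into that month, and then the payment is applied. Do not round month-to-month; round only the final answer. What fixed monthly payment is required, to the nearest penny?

Monthly rate r = 25.8%/12 = 2.15% = 0.0215.
Level-payment amortization: P = B₀·r / (1 − (1+r)^(−n)) = 8101.41·0.0215 / (1 − 1.0215^(−6)).
Denominator 1 − (1+r)^(−6) = 0.11982349.
P = 174.18 / 0.11982349 ≈ 1453.64.

£1,453.64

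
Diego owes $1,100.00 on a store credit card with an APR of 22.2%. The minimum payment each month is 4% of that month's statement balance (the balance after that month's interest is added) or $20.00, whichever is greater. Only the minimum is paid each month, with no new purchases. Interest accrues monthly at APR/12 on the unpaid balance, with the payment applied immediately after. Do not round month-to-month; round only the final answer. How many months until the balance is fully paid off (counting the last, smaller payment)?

Monthly rate r = 22.2%/12 = 1.85% = 0.0185.
While 4% of the post-interest balance exceeds $20.00, each month B ← (B·(1+r))·(1 − 0.04), i.e. B shrinks by the factor (1+r)·0.96 = 0.97776.
This holds for months 1–36. Entering month 37 the balance is $489.50; 4% of the post-interest balance is now below $20.00, so the flat $20.00 minimum applies from here.
From month 37 a fixed $20.00 at rate r clears $489.50 in 33 more payments. Total: 36 + 33 = 69 months.

69 months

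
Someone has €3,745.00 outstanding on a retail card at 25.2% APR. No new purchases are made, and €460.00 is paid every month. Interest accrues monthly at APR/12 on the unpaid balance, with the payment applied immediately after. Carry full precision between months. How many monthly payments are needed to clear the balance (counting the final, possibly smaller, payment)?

10 months

Monthly rate r = 25.2%/12 = 2.1% = 0.021.
Recurrence: B ← B·(1+r) − €460.00.
Month 1: interest €78.64; balance after payment €3,363.64.
Month 2: interest €70.64; balance after payment €2,974.28.
Closed form: n = −ln(1 − rB₀/P)/ln(1+r) = −ln(0.82903)/ln(1.021) ≈ 9.022, so the balance reaches zero during payment 10.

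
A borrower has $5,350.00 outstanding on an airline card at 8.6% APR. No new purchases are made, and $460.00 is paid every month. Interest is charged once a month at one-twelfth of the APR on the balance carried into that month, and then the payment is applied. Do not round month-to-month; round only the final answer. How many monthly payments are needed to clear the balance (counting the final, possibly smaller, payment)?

13 payments

Monthly rate r = 8.6%/12 = 0.716667% = 0.00716667.
Recurrence: B ← B·(1+r) − $460.00.
Month 1: interest $38.34; balance after payment $4,928.34.
Month 2: interest $35.32; balance after payment $4,503.66.
Closed form: n = −ln(1 − rB₀/P)/ln(1+r) = −ln(0.91665)/ln(1.00717) ≈ 12.187, so the balance reaches zero during payment 13.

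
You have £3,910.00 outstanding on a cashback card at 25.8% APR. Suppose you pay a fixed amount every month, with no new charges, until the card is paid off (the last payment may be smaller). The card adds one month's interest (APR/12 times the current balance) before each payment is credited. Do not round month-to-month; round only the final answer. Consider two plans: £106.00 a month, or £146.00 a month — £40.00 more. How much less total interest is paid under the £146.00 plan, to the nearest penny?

Monthly rate r = 25.8%/12 = 2.15% = 0.0215.
At £106.00/mo: n = ⌈−ln(1 − rB₀/P)/ln(1+r)⌉ = 75 payments (last £6.13); total interest = total paid − £3,910.00 = £3,940.13.
At £146.00/mo: 41 payments (last £45.88); total interest £1,975.88.
Interest saved = £3,940.13 − £1,975.88 = £1,964.25.

£1,964.25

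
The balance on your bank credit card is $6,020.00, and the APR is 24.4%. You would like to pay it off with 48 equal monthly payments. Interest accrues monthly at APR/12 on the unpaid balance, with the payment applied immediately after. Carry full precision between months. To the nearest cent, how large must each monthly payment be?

Monthly rate r = 24.4%/12 = 2.03333% = 0.0203333.
Level-payment amortization: P = B₀·r / (1 − (1+r)^(−n)) = 6020.00·0.0203333 / (1 − 1.02033^(−48)).
Denominator 1 − (1+r)^(−48) = 0.619477443.
P = 122.407 / 0.619477443 ≈ 197.60.

$197.60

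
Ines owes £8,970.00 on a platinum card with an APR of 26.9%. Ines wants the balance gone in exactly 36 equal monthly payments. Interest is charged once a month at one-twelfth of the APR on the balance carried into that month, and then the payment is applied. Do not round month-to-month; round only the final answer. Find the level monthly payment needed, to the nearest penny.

£365.72

Monthly rate r = 26.9%/12 = 2.24167% = 0.0224167.
Level-payment amortization: P = B₀·r / (1 − (1+r)^(−n)) = 8970.00·0.0224167 / (1 − 1.02242^(−36)).
Denominator 1 − (1+r)^(−36) = 0.549811015.
P = 201.077 / 0.549811015 ≈ 365.72.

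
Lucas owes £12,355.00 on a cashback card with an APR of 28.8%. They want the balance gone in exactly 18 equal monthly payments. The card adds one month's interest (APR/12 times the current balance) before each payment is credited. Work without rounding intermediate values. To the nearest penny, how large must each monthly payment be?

Monthly rate r = 28.8%/12 = 2.4% = 0.024.
Level-payment amortization: P = B₀·r / (1 − (1+r)^(−n)) = 12355.00·0.024 / (1 − 1.024^(−18)).
Denominator 1 − (1+r)^(−18) = 0.347469553.
P = 296.52 / 0.347469553 ≈ 853.37.

£853.37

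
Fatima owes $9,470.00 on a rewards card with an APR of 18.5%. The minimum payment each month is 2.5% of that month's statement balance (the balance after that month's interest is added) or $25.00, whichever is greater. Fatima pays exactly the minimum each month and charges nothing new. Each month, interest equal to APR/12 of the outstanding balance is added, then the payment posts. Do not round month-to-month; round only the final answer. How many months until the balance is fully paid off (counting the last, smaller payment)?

Monthly rate r = 18.5%/12 = 1.54167% = 0.0154167.
While 2.5% of the post-interest balance exceeds $25.00, each month B ← (B·(1+r))·(1 − 0.025), i.e. B shrinks by the factor (1+r)·0.975 = 0.99003.
This holds for months 1–226. Entering month 227 the balance is $984.02; 2.5% of the post-interest balance is now below $25.00, so the flat $25.00 minimum applies from here.
From month 227 a fixed $25.00 at rate r clears $984.02 in 62 more payments. Total: 226 + 62 = 288 months.

288 months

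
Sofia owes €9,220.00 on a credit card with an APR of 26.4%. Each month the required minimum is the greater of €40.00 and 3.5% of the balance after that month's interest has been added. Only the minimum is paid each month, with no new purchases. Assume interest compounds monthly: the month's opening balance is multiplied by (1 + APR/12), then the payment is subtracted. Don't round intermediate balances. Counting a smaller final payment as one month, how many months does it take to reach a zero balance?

197 months

Monthly rate r = 26.4%/12 = 2.2% = 0.022.
While 3.5% of the post-interest balance exceeds €40.00, each month B ← (B·(1+r))·(1 − 0.035), i.e. B shrinks by the factor (1+r)·0.965 = 0.98623.
This holds for months 1–153. Entering month 154 the balance is €1,105.09; 3.5% of the post-interest balance is now below €40.00, so the flat €40.00 minimum applies from here.
From month 154 a fixed €40.00 at rate r clears €1,105.09 in 44 more payments. Total: 153 + 44 = 197 months.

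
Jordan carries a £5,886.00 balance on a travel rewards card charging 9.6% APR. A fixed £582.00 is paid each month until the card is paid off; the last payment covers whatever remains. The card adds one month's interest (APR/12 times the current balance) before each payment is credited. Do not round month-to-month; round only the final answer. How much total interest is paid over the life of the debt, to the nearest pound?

Monthly rate r = 9.6%/12 = 0.8% = 0.008.
Payoff takes n = ⌈−ln(1 − rB₀/P)/ln(1+r)⌉ = ⌈10.588⌉ = 11 payments; the last is £342.87.
Total paid = 10·£582.00 + £342.87 = £6,162.87.
Total interest = total paid − principal = £6,162.87 − £5,886.00 = £276.87.

£277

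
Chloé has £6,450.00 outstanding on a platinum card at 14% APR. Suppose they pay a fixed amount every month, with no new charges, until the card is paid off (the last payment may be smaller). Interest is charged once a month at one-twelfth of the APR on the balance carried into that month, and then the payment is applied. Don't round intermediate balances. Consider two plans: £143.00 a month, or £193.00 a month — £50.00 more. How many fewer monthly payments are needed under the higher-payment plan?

Monthly rate r = 14%/12 = 1.16667% = 0.0116667.
At £143.00/mo: n = ⌈−ln(1 − rB₀/P)/ln(1+r)⌉ = 65 payments (last £57.84); total interest = total paid − £6,450.00 = £2,759.84.
At £193.00/mo: 43 payments (last £116.12); total interest £1,772.12.
Payments saved = 65 − 43 = 22.

22 fewer payments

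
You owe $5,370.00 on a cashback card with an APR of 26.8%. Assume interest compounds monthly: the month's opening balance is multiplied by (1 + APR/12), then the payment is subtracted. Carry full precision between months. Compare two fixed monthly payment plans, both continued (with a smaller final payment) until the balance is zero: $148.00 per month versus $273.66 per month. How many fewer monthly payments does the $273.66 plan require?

49 fewer payments

Monthly rate r = 26.8%/12 = 2.23333% = 0.0223333.
At $148.00/mo: n = ⌈−ln(1 − rB₀/P)/ln(1+r)⌉ = 76 payments (last $40.13); total interest = total paid − $5,370.00 = $5,770.13.
At $273.66/mo: 27 payments (last $30.17); total interest $1,775.33.
Payments saved = 76 − 27 = 49.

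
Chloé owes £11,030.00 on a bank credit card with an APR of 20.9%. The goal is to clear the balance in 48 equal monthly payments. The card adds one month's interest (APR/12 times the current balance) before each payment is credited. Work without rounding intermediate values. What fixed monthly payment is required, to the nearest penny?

Monthly rate r = 20.9%/12 = 1.74167% = 0.0174167.
Level-payment amortization: P = B₀·r / (1 − (1+r)^(−n)) = 11030.00·0.0174167 / (1 − 1.01742^(−48)).
Denominator 1 − (1+r)^(−48) = 0.56342857.
P = 192.106 / 0.56342857 ≈ 340.96.

£340.96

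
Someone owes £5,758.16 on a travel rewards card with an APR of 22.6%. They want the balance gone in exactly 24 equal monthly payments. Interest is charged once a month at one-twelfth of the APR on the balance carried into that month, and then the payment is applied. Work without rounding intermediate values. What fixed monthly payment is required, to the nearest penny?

Monthly rate r = 22.6%/12 = 1.88333% = 0.0188333.
Level-payment amortization: P = B₀·r / (1 − (1+r)^(−n)) = 5758.16·0.0188333 / (1 − 1.01883^(−24)).
Denominator 1 − (1+r)^(−24) = 0.360965198.
P = 108.445 / 0.360965198 ≈ 300.43.

£300.43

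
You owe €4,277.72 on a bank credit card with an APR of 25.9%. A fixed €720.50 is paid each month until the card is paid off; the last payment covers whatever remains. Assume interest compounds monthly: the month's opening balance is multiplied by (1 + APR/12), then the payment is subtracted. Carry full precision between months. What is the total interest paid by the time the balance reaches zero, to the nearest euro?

€351

Monthly rate r = 25.9%/12 = 2.15833% = 0.0215833.
Payoff takes n = ⌈−ln(1 − rB₀/P)/ln(1+r)⌉ = ⌈6.422⌉ = 7 payments; the last is €305.83.
Total paid = 6·€720.50 + €305.83 = €4,628.83.
Total interest = total paid − principal = €4,628.83 − €4,277.72 = €351.11.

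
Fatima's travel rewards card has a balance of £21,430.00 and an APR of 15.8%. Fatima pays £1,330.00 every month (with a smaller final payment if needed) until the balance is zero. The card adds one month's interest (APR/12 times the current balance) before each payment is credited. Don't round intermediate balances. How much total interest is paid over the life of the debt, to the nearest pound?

£2,816

Monthly rate r = 15.8%/12 = 1.31667% = 0.0131667.
Payoff takes n = ⌈−ln(1 − rB₀/P)/ln(1+r)⌉ = ⌈18.229⌉ = 19 payments; the last is £306.19.
Total paid = 18·£1,330.00 + £306.19 = £24,246.19.
Total interest = total paid − principal = £24,246.19 − £21,430.00 = £2,816.19.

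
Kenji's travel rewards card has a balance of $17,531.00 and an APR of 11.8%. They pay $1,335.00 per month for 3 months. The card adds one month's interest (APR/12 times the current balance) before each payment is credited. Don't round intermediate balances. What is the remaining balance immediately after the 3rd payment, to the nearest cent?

Monthly rate r = 11.8%/12 = 0.983333% = 0.00983333.
Each month: B ← B·(1+r) − $1,335.00.
Month 1: interest $172.39; balance after payment $16,368.39.
Month 2: interest $160.96; balance after payment $15,194.34.
Month 3: interest $149.41; balance after payment $14,008.76.

$14,008.76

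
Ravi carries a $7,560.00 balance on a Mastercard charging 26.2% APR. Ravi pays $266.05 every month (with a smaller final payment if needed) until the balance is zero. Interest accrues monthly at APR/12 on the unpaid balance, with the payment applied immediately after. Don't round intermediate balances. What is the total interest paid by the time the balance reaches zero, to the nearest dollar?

Monthly rate r = 26.2%/12 = 2.18333% = 0.0218333.
Payoff takes n = ⌈−ln(1 − rB₀/P)/ln(1+r)⌉ = ⌈44.849⌉ = 45 payments; the last is $226.20.
Total paid = 44·$266.05 + $226.20 = $11,932.40.
Total interest = total paid − principal = $11,932.40 − $7,560.00 = $4,372.40.

$4,372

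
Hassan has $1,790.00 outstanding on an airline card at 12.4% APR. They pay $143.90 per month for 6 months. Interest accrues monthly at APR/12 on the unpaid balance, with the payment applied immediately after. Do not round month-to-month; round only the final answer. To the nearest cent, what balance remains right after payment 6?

$1,017.87

Monthly rate r = 12.4%/12 = 1.03333% = 0.0103333.
Each month: B ← B·(1+r) − $143.90.
Month 1: interest $18.50; balance after payment $1,664.60.
Month 2: interest $17.20; balance after payment $1,537.90.
Month 3: interest $15.89; balance after payment $1,409.89.
Month 4: interest $14.57; balance after payment $1,280.56.
Month 5: interest $13.23; balance after payment $1,149.89.
Month 6: interest $11.88; balance after payment $1,017.87.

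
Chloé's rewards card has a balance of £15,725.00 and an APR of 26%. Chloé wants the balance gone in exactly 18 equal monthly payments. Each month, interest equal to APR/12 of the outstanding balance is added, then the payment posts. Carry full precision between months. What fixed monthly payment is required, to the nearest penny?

Monthly rate r = 26%/12 = 2.16667% = 0.0216667.
Level-payment amortization: P = B₀·r / (1 − (1+r)^(−n)) = 15725.00·0.0216667 / (1 − 1.02167^(−18)).
Denominator 1 − (1+r)^(−18) = 0.320117339.
P = 340.708 / 0.320117339 ≈ 1064.32.

£1,064.32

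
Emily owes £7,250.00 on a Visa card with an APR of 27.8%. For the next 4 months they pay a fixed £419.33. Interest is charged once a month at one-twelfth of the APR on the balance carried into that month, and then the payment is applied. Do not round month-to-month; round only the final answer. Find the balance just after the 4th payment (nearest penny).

£6,209.03

Monthly rate r = 27.8%/12 = 2.31667% = 0.0231667.
Each month: B ← B·(1+r) − £419.33.
Month 1: interest £167.96; balance after payment £6,998.63.
Month 2: interest £162.13; balance after payment £6,741.43.
Month 3: interest £156.18; balance after payment £6,478.28.
Month 4: interest £150.08; balance after payment £6,209.03.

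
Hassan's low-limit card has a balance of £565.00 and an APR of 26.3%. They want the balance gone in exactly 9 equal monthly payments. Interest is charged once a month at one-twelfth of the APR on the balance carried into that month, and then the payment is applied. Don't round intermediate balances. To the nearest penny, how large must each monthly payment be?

Monthly rate r = 26.3%/12 = 2.19167% = 0.0219167.
Level-payment amortization: P = B₀·r / (1 − (1+r)^(−n)) = 565.00·0.0219167 / (1 − 1.02192^(−9)).
Denominator 1 − (1+r)^(−9) = 0.177263698.
P = 12.3829 / 0.177263698 ≈ 69.86.

£69.86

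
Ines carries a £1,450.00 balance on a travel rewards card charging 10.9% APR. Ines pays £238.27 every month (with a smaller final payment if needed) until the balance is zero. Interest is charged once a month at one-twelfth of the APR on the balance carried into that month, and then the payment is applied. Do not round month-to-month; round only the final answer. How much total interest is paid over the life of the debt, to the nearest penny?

£48.60

Monthly rate r = 10.9%/12 = 0.908333% = 0.00908333.
Payoff takes n = ⌈−ln(1 − rB₀/P)/ln(1+r)⌉ = ⌈6.289⌉ = 7 payments; the last is £68.98.
Total paid = 6·£238.27 + £68.98 = £1,498.60.
Total interest = total paid − principal = £1,498.60 − £1,450.00 = £48.60.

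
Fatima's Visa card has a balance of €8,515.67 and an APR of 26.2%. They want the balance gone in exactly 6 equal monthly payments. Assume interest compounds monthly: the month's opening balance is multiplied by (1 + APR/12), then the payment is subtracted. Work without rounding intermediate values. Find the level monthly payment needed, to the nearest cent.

Monthly rate r = 26.2%/12 = 2.18333% = 0.0218333.
Level-payment amortization: P = B₀·r / (1 − (1+r)^(−n)) = 8515.67·0.0218333 / (1 − 1.02183^(−6)).
Denominator 1 − (1+r)^(−6) = 0.121544825.
P = 185.925 / 0.121544825 ≈ 1529.69.

€1,529.69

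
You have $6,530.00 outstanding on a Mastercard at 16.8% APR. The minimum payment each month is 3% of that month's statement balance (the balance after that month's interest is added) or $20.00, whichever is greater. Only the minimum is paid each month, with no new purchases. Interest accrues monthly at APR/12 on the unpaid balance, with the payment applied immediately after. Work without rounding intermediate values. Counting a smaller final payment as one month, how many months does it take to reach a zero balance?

184 months

Monthly rate r = 16.8%/12 = 1.4% = 0.014.
While 3% of the post-interest balance exceeds $20.00, each month B ← (B·(1+r))·(1 − 0.03), i.e. B shrinks by the factor (1+r)·0.97 = 0.98358.
This holds for months 1–139. Entering month 140 the balance is $653.82; 3% of the post-interest balance is now below $20.00, so the flat $20.00 minimum applies from here.
From month 140 a fixed $20.00 at rate r clears $653.82 in 45 more payments. Total: 139 + 45 = 184 months.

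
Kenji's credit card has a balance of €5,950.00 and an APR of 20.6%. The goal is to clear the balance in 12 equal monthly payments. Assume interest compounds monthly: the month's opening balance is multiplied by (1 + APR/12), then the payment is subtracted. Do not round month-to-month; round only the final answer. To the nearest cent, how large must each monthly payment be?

€552.89

Monthly rate r = 20.6%/12 = 1.71667% = 0.0171667.
Level-payment amortization: P = B₀·r / (1 − (1+r)^(−n)) = 5950.00·0.0171667 / (1 − 1.01717^(−12)).
Denominator 1 − (1+r)^(−12) = 0.184742946.
P = 102.142 / 0.184742946 ≈ 552.89.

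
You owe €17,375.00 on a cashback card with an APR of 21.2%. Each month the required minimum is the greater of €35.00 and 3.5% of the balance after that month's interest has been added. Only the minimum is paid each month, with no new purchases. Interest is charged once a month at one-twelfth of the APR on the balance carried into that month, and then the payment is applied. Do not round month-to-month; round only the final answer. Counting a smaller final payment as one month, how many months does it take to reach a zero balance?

Monthly rate r = 21.2%/12 = 1.76667% = 0.0176667.
While 3.5% of the post-interest balance exceeds €35.00, each month B ← (B·(1+r))·(1 − 0.035), i.e. B shrinks by the factor (1+r)·0.965 = 0.98205.
This holds for months 1–159. Entering month 160 the balance is €975.10; 3.5% of the post-interest balance is now below €35.00, so the flat €35.00 minimum applies from here.
From month 160 a fixed €35.00 at rate r clears €975.10 in 39 more payments. Total: 159 + 39 = 198 months.

198 months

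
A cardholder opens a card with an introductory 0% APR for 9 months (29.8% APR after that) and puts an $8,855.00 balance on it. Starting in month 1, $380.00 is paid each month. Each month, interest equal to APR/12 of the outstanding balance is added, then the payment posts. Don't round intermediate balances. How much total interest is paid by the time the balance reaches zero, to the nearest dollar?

$1,363

Promo months 1–9 at r₀ = 0%/12 = 0; months 10+ at r₁ = 29.8%/12 = 0.0248333.
After month 9 (no interest yet): B = $8,855.00 − 9·$380.00 = $5,435.00.
Then at r₁ with $380.00/mo: n₂ = −ln(1 − r₁·B/P)/ln(1+r₁) ≈ 17.89 → 18 more payments.
Total paid = 26·$380.00 + $337.82 = $10,217.82; interest = $10,217.82 − $8,855.00 = $1,362.82.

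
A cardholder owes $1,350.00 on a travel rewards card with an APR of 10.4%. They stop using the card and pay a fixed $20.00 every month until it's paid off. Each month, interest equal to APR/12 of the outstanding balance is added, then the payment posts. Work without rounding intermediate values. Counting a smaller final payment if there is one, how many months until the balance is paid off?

102 months

Monthly rate r = 10.4%/12 = 0.866667% = 0.00866667.
Recurrence: B ← B·(1+r) − $20.00.
Month 1: interest $11.70; balance after payment $1,341.70.
Month 2: interest $11.63; balance after payment $1,333.33.
Closed form: n = −ln(1 − rB₀/P)/ln(1+r) = −ln(0.415)/ln(1.00867) ≈ 101.917, so the balance reaches zero during payment 102.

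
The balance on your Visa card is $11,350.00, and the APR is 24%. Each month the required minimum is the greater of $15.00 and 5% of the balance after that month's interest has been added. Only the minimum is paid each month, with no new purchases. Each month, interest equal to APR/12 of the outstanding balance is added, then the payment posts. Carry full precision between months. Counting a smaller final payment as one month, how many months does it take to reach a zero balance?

142 months

Monthly rate r = 24%/12 = 2% = 0.02.
While 5% of the post-interest balance exceeds $15.00, each month B ← (B·(1+r))·(1 − 0.05), i.e. B shrinks by the factor (1+r)·0.95 = 0.969.
This holds for months 1–117. Entering month 118 the balance is $285.02; 5% of the post-interest balance is now below $15.00, so the flat $15.00 minimum applies from here.
From month 118 a fixed $15.00 at rate r clears $285.02 in 25 more payments. Total: 117 + 25 = 142 months.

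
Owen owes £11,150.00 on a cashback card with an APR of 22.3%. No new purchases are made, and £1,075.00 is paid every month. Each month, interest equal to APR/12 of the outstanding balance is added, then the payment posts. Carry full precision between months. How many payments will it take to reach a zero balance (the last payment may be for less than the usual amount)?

Monthly rate r = 22.3%/12 = 1.85833% = 0.0185833.
Recurrence: B ← B·(1+r) − £1,075.00.
Month 1: interest £207.20; balance after payment £10,282.20.
Month 2: interest £191.08; balance after payment £9,398.28.
Closed form: n = −ln(1 − rB₀/P)/ln(1+r) = −ln(0.80725)/ln(1.01858) ≈ 11.629, so the balance reaches zero during payment 12.

12 payments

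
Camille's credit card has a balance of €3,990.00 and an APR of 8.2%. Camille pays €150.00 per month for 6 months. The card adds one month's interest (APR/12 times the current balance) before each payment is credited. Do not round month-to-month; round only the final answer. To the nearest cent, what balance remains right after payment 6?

€3,240.89

Monthly rate r = 8.2%/12 = 0.683333% = 0.00683333.
Each month: B ← B·(1+r) − €150.00.
Month 1: interest €27.26; balance after payment €3,867.26.
Month 2: interest €26.43; balance after payment €3,743.69.
Month 3: interest €25.58; balance after payment €3,619.27.
Month 4: interest €24.73; balance after payment €3,494.00.
Month 5: interest €23.88; balance after payment €3,367.88.
Month 6: interest €23.01; balance after payment €3,240.89.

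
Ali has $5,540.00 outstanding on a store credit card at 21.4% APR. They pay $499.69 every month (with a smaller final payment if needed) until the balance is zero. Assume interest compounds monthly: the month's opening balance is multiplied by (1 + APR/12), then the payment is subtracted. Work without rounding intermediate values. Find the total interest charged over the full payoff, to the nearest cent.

$688.57

Monthly rate r = 21.4%/12 = 1.78333% = 0.0178333.
Payoff takes n = ⌈−ln(1 − rB₀/P)/ln(1+r)⌉ = ⌈12.463⌉ = 13 payments; the last is $232.29.
Total paid = 12·$499.69 + $232.29 = $6,228.57.
Total interest = total paid − principal = $6,228.57 − $5,540.00 = $688.57.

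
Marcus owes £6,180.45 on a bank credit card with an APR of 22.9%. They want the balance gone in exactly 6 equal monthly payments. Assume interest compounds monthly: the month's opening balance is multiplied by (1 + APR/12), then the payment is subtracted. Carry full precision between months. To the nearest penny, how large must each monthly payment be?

Monthly rate r = 22.9%/12 = 1.90833% = 0.0190833.
Level-payment amortization: P = B₀·r / (1 − (1+r)^(−n)) = 6180.45·0.0190833 / (1 − 1.01908^(−6)).
Denominator 1 − (1+r)^(−6) = 0.10722544.
P = 117.944 / 0.10722544 ≈ 1099.96.

£1,099.96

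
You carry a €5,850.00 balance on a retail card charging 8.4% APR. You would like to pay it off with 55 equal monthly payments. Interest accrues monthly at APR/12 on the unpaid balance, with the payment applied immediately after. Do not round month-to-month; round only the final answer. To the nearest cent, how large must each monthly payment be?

€128.52

Monthly rate r = 8.4%/12 = 0.7% = 0.007.
Level-payment amortization: P = B₀·r / (1 − (1+r)^(−n)) = 5850.00·0.007 / (1 − 1.007^(−55)).
Denominator 1 − (1+r)^(−55) = 0.318636101.
P = 40.95 / 0.318636101 ≈ 128.52.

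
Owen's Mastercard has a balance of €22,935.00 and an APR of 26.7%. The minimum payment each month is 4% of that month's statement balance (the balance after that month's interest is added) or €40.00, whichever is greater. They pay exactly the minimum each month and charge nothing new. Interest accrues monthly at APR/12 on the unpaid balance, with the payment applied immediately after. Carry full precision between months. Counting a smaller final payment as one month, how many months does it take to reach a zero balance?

Monthly rate r = 26.7%/12 = 2.225% = 0.02225.
While 4% of the post-interest balance exceeds €40.00, each month B ← (B·(1+r))·(1 − 0.04), i.e. B shrinks by the factor (1+r)·0.96 = 0.98136.
This holds for months 1–168. Entering month 169 the balance is €971.99; 4% of the post-interest balance is now below €40.00, so the flat €40.00 minimum applies from here.
From month 169 a fixed €40.00 at rate r clears €971.99 in 36 more payments. Total: 168 + 36 = 204 months.

204 months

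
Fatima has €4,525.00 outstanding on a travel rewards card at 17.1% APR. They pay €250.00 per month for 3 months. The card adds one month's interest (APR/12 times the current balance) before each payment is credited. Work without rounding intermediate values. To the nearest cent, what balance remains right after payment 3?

Monthly rate r = 17.1%/12 = 1.425% = 0.01425.
Each month: B ← B·(1+r) − €250.00.
Month 1: interest €64.48; balance after payment €4,339.48.
Month 2: interest €61.84; balance after payment €4,151.32.
Month 3: interest €59.16; balance after payment €3,960.48.

€3,960.48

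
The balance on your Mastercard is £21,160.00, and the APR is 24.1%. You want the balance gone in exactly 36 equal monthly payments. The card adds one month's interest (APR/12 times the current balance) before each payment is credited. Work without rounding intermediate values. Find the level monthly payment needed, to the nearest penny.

£831.28

Monthly rate r = 24.1%/12 = 2.00833% = 0.0200833.
Level-payment amortization: P = B₀·r / (1 − (1+r)^(−n)) = 21160.00·0.0200833 / (1 − 1.02008^(−36)).
Denominator 1 − (1+r)^(−36) = 0.511216505.
P = 424.963 / 0.511216505 ≈ 831.28.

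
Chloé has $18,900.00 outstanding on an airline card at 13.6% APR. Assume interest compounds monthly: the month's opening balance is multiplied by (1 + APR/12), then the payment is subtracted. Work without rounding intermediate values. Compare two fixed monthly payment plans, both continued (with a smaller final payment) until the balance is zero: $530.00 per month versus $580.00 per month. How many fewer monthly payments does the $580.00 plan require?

Monthly rate r = 13.6%/12 = 1.13333% = 0.0113333.
At $530.00/mo: n = ⌈−ln(1 − rB₀/P)/ln(1+r)⌉ = 46 payments (last $500.37); total interest = total paid − $18,900.00 = $5,450.37.
At $580.00/mo: 41 payments (last $523.06); total interest $4,823.06.
Payments saved = 46 − 41 = 5.

5 fewer payments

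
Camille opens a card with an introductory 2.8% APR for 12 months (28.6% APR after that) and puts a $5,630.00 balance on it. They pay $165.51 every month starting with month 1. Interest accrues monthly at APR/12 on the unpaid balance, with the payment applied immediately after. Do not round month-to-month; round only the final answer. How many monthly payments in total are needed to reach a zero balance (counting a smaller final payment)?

46 payments

Promo months 1–12 at r₀ = 2.8%/12 = 0.00233333; months 13+ at r₁ = 28.6%/12 = 0.0238333.
After month 12: iterate B ← B·(1+r₀) − $165.51 for 12 months → $3,777.87.
Then at r₁ with $165.51/mo: n₂ = −ln(1 − r₁·B/P)/ln(1+r₁) ≈ 33.34 → 34 more payments.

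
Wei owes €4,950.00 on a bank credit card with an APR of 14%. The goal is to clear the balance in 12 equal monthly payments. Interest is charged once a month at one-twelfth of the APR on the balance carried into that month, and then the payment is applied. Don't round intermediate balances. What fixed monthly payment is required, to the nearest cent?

Monthly rate r = 14%/12 = 1.16667% = 0.0116667.
Level-payment amortization: P = B₀·r / (1 − (1+r)^(−n)) = 4950.00·0.0116667 / (1 − 1.01167^(−12)).
Denominator 1 − (1+r)^(−12) = 0.129936977.
P = 57.75 / 0.129936977 ≈ 444.45.

€444.45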